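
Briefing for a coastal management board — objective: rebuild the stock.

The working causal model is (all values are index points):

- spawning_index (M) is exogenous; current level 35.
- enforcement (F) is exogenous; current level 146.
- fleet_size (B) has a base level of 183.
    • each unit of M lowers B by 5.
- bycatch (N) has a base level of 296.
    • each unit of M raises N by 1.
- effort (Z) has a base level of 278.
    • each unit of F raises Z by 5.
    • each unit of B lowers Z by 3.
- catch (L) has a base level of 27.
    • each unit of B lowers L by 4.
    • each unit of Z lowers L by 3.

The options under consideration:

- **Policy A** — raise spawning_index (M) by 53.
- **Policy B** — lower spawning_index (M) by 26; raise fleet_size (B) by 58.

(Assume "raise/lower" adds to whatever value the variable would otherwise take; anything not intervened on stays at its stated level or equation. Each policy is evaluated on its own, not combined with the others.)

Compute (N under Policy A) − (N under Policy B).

Policy A (M + 53):
  M = 35 + 53 = 88
  N = 296 + 88 = 384
Policy B (M − 26, B + 58):
  M = 35 − 26 = 9
  N = 296 + 9 = 305
N: 384 − 305 = 79

79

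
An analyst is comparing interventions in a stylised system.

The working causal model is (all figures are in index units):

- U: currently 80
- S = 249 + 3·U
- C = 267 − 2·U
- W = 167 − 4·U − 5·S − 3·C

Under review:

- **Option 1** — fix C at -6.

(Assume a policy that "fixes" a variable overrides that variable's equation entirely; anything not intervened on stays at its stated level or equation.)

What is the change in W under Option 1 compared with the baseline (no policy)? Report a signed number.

339

Baseline:
  U = 80
  S = 249 + 3·80 = 489
  C = 267 − 2·80 = 107
  W = 167 − 4·80 − 5·489 − 3·107 = -2919
Option 1 (C := -6):
  U = 80
  S = 249 + 3·80 = 489
  C = -6
  W = 167 − 4·80 − 5·489 − 3·(-6) = -2580
Change in W: -2580 − (-2919) = 339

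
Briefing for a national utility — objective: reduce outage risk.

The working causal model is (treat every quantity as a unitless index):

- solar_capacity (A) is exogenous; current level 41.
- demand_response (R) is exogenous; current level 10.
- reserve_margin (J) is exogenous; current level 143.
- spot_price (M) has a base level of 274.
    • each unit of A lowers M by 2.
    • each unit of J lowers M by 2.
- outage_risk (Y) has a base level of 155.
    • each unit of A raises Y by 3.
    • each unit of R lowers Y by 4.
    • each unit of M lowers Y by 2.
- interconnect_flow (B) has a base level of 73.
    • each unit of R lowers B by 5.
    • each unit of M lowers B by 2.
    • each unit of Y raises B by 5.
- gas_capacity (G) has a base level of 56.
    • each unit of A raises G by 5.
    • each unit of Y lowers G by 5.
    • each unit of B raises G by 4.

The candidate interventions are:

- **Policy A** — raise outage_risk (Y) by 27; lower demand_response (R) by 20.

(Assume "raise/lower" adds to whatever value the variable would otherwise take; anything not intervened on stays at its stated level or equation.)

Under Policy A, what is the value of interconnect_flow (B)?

Policy A (Y + 27, R − 20):
  A = 41
  R = 10 − 20 = -10
  J = 143
  M = 274 − 2·41 − 2·143 = -94
  Y = 155 + 3·41 − 4·(-10) − 2·(-94) (+27 from intervention) = 533
  B = 73 − 5·(-10) − 2·(-94) + 5·533 = 2976

2976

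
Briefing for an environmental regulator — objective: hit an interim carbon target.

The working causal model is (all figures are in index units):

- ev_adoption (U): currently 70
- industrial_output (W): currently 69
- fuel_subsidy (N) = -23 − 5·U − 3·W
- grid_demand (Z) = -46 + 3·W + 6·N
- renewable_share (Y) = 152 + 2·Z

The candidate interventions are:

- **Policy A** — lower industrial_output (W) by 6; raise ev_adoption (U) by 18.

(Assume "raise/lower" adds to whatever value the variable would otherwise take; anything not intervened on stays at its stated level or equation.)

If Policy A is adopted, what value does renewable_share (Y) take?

-7386

Policy A (W − 6, U + 18):
  U = 70 + 18 = 88
  W = 69 − 6 = 63
  N = -23 − 5·88 − 3·63 = -652
  Z = -46 + 3·63 + 6·(-652) = -3769
  Y = 152 + 2·(-3769) = -7386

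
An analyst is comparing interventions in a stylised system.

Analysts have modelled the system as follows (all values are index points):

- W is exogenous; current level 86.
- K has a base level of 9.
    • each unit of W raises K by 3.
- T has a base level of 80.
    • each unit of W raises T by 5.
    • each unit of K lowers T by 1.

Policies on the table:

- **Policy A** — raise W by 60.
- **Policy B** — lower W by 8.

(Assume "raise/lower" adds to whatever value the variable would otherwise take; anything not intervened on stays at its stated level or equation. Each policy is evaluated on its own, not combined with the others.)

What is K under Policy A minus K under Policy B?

Policy A (W + 60):
  W = 86 + 60 = 146
  K = 9 + 3·146 = 447
Policy B (W − 8):
  W = 86 − 8 = 78
  K = 9 + 3·78 = 243
K: 447 − 243 = 204

204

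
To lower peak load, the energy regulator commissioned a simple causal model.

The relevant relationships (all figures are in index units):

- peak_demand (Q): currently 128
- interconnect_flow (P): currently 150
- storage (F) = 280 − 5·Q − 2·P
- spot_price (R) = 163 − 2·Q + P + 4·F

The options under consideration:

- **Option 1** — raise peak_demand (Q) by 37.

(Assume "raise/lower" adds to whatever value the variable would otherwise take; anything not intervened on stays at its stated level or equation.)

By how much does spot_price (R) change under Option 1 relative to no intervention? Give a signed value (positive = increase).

Baseline:
  Q = 128
  P = 150
  F = 280 − 5·128 − 2·150 = -660
  R = 163 − 2·128 + 150 + 4·(-660) = -2583
Option 1 (Q + 37):
  Q = 128 + 37 = 165
  P = 150
  F = 280 − 5·165 − 2·150 = -845
  R = 163 − 2·165 + 150 + 4·(-845) = -3397
Change in R: -3397 − (-2583) = -814

-814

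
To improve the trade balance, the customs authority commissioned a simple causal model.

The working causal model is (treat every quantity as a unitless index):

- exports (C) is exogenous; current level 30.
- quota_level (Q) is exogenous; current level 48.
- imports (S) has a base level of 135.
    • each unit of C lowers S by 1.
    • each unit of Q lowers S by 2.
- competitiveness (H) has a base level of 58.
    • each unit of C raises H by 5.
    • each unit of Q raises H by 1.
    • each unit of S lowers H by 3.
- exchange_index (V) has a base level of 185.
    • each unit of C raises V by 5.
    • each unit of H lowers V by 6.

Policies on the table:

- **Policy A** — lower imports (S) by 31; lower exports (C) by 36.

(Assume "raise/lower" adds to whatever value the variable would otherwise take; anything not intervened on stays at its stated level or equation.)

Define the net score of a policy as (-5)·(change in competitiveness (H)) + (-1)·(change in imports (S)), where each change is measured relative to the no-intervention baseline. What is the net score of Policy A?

Baseline:
  C = 30
  Q = 48
  S = 135 − 30 − 2·48 = 9
  H = 58 + 5·30 + 48 − 3·9 = 229
Policy A (S − 31, C − 36):
  C = 30 − 36 = -6
  Q = 48
  S = 135 − (-6) − 2·48 (−31 from intervention) = 14
  H = 58 + 5·(-6) + 48 − 3·14 = 34
ΔH = 34 − 229 = -195; ΔS = 14 − 9 = 5
Score = (-5)·(-195) + (-1)·5 = 970

970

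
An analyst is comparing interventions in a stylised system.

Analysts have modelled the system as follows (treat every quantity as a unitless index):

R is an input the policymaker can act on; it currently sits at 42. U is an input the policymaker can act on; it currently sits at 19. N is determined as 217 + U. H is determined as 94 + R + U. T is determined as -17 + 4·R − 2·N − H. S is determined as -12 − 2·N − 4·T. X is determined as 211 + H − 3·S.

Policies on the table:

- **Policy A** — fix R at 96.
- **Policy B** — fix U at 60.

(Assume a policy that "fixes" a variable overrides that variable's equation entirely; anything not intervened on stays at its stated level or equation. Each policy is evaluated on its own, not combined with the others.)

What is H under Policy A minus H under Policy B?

Policy A (R := 96):
  R = 96
  U = 19
  H = 94 + 96 + 19 = 209
Policy B (U := 60):
  R = 42
  U = 60
  H = 94 + 42 + 60 = 196
H: 209 − 196 = 13

13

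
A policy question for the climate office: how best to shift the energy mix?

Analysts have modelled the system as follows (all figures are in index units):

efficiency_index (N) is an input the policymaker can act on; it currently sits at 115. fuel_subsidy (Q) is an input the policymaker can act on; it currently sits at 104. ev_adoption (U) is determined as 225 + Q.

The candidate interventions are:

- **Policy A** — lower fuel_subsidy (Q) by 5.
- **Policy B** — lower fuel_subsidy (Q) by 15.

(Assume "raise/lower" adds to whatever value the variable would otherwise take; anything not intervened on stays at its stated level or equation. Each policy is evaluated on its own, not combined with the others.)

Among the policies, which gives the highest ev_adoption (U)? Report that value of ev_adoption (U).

324

Policy A (Q − 5):
  Q = 104 − 5 = 99
  U = 225 + 99 = 324
Policy B (Q − 15):
  Q = 104 − 15 = 89
  U = 225 + 89 = 314
Comparing — Policy A: U=324, Policy B: U=314. Highest is 324 (Policy A).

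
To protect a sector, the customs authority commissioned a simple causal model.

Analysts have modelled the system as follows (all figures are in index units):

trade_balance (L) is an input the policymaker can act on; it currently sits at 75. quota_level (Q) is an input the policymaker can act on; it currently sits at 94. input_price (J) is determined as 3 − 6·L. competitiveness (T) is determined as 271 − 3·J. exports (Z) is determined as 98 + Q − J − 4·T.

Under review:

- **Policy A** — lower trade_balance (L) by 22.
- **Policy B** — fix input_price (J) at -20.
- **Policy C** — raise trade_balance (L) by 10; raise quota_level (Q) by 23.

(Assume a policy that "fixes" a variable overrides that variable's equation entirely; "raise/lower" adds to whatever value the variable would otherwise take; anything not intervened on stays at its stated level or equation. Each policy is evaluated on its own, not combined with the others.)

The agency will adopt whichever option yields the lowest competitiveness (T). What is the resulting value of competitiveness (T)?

Policy A (L − 22):
  L = 75 − 22 = 53
  J = 3 − 6·53 = -315
  T = 271 − 3·(-315) = 1216
Policy B (J := -20):
  L = 75
  J = -20
  T = 271 − 3·(-20) = 331
Policy C (L + 10, Q + 23):
  L = 75 + 10 = 85
  J = 3 − 6·85 = -507
  T = 271 − 3·(-507) = 1792
Comparing — Policy A: T=1216, Policy B: T=331, Policy C: T=1792. Lowest is 331 (Policy B).

331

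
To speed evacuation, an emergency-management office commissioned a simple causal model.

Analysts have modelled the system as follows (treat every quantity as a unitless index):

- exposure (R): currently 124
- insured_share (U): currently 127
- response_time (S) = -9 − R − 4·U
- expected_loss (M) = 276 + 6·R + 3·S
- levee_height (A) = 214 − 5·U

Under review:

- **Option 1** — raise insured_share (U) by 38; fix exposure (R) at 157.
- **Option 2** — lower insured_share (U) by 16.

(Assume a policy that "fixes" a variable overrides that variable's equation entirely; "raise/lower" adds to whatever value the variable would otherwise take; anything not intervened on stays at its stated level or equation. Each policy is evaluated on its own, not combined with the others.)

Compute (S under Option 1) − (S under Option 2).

-249

Option 1 (U + 38, R := 157):
  R = 157
  U = 127 + 38 = 165
  S = -9 − 157 − 4·165 = -826
Option 2 (U − 16):
  R = 124
  U = 127 − 16 = 111
  S = -9 − 124 − 4·111 = -577
S: -826 − (-577) = -249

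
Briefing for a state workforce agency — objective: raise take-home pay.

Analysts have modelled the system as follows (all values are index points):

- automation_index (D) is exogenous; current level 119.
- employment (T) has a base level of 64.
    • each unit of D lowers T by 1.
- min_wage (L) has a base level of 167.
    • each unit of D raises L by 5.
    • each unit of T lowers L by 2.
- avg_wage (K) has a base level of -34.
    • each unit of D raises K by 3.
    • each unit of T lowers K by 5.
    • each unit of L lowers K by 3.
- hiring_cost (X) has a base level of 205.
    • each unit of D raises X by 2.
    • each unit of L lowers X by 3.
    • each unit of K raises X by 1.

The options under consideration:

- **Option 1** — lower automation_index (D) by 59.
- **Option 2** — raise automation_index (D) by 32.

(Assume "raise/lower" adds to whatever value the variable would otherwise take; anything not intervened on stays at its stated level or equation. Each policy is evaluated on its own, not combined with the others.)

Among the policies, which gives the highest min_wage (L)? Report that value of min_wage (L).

Option 1 (D − 59):
  D = 119 − 59 = 60
  T = 64 − 60 = 4
  L = 167 + 5·60 − 2·4 = 459
Option 2 (D + 32):
  D = 119 + 32 = 151
  T = 64 − 151 = -87
  L = 167 + 5·151 − 2·(-87) = 1096
Comparing — Option 1: L=459, Option 2: L=1096. Highest is 1096 (Option 2).

1096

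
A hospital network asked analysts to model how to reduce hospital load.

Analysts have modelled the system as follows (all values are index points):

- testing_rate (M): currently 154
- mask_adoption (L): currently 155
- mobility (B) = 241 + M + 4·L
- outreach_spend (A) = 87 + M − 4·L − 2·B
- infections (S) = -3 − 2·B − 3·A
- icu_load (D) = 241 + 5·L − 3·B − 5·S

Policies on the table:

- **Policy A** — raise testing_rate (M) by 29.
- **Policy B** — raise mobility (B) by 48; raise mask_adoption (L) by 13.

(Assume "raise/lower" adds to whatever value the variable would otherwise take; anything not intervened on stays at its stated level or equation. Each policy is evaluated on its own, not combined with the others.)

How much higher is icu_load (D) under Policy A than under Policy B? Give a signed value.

2783

Policy A (M + 29):
  M = 154 + 29 = 183
  L = 155
  B = 241 + 183 + 4·155 = 1044
  A = 87 + 183 − 4·155 − 2·1044 = -2438
  S = -3 − 2·1044 − 3·(-2438) = 5223
  D = 241 + 5·155 − 3·1044 − 5·5223 = -28231
Policy B (B + 48, L + 13):
  M = 154
  L = 155 + 13 = 168
  B = 241 + 154 + 4·168 (+48 from intervention) = 1115
  A = 87 + 154 − 4·168 − 2·1115 = -2661
  S = -3 − 2·1115 − 3·(-2661) = 5750
  D = 241 + 5·168 − 3·1115 − 5·5750 = -31014
D: -28231 − (-31014) = 2783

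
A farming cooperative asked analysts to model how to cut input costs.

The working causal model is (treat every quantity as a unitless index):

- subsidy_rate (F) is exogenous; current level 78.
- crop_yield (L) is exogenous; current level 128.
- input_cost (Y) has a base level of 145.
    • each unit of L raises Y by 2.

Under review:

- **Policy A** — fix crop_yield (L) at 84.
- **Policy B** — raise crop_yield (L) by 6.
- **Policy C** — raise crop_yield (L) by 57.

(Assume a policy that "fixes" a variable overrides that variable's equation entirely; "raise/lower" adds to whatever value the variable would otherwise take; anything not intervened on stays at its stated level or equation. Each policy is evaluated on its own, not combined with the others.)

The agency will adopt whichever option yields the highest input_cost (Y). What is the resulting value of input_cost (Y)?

Policy A (L := 84):
  L = 84
  Y = 145 + 2·84 = 313
Policy B (L + 6):
  L = 128 + 6 = 134
  Y = 145 + 2·134 = 413
Policy C (L + 57):
  L = 128 + 57 = 185
  Y = 145 + 2·185 = 515
Comparing — Policy A: Y=313, Policy B: Y=413, Policy C: Y=515. Highest is 515 (Policy C).

515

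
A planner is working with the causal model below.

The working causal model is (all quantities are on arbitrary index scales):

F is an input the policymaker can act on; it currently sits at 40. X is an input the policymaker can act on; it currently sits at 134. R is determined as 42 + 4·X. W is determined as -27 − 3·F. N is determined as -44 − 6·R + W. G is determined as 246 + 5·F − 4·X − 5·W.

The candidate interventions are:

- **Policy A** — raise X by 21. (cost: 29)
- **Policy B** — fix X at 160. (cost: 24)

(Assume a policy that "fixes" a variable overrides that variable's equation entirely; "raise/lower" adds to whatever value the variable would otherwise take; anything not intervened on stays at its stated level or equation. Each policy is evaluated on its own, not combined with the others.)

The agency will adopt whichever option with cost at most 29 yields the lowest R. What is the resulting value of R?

662

Policy A (X + 21):
  X = 134 + 21 = 155
  R = 42 + 4·155 = 662
Policy B (X := 160):
  X = 160
  R = 42 + 4·160 = 682
Comparing — Policy A: R=662, Policy B: R=682. Lowest is 662 (Policy A).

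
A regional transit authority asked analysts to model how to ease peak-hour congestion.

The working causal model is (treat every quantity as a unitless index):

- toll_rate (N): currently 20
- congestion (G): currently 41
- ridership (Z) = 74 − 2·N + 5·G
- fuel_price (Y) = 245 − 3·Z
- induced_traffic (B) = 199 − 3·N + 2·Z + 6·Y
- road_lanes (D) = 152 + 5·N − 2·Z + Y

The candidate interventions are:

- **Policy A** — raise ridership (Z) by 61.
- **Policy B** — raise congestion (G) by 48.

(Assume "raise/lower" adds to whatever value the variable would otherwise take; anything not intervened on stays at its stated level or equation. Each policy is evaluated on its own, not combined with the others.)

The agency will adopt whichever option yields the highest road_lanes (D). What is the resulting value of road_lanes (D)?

-1003

Policy A (Z + 61):
  N = 20
  G = 41
  Z = 74 − 2·20 + 5·41 (+61 from intervention) = 300
  Y = 245 − 3·300 = -655
  D = 152 + 5·20 − 2·300 + (-655) = -1003
Policy B (G + 48):
  N = 20
  G = 41 + 48 = 89
  Z = 74 − 2·20 + 5·89 = 479
  Y = 245 − 3·479 = -1192
  D = 152 + 5·20 − 2·479 + (-1192) = -1898
Comparing — Policy A: D=-1003, Policy B: D=-1898. Highest is -1003 (Policy A).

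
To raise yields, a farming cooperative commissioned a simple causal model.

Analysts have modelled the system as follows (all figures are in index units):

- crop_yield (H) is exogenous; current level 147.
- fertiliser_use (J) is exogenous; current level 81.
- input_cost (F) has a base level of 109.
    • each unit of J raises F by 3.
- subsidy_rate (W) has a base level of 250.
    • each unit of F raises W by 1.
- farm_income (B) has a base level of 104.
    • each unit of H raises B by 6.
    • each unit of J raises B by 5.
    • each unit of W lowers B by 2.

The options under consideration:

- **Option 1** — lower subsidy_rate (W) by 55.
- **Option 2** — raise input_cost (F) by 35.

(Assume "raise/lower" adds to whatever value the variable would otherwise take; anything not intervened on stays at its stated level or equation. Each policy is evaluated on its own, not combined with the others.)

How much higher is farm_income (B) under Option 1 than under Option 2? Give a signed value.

Option 1 (W − 55):
  H = 147
  J = 81
  F = 109 + 3·81 = 352
  W = 250 + 352 (−55 from intervention) = 547
  B = 104 + 6·147 + 5·81 − 2·547 = 297
Option 2 (F + 35):
  H = 147
  J = 81
  F = 109 + 3·81 (+35 from intervention) = 387
  W = 250 + 387 = 637
  B = 104 + 6·147 + 5·81 − 2·637 = 117
B: 297 − 117 = 180

180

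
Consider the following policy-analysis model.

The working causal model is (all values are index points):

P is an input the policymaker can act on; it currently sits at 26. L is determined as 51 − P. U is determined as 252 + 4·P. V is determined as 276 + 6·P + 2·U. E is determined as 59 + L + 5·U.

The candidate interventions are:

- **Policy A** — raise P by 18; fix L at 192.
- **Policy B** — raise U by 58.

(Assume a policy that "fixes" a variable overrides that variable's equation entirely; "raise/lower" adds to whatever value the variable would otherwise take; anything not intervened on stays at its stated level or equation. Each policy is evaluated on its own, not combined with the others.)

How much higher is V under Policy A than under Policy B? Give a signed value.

Policy A (P + 18, L := 192):
  P = 26 + 18 = 44
  U = 252 + 4·44 = 428
  V = 276 + 6·44 + 2·428 = 1396
Policy B (U + 58):
  P = 26
  U = 252 + 4·26 (+58 from intervention) = 414
  V = 276 + 6·26 + 2·414 = 1260
V: 1396 − 1260 = 136

136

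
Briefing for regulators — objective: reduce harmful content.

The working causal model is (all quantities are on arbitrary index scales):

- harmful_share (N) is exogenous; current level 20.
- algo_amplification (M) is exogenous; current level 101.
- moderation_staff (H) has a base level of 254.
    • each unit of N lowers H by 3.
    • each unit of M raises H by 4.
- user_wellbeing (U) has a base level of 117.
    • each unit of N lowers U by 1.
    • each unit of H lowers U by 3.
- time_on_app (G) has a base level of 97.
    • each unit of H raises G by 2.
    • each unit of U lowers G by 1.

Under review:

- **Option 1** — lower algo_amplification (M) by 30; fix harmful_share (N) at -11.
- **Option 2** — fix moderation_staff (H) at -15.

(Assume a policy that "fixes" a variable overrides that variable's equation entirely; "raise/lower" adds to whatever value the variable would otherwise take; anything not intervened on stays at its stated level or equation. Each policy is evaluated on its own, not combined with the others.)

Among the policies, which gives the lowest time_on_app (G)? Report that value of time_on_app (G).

-75

Option 1 (M − 30, N := -11):
  N = -11
  M = 101 − 30 = 71
  H = 254 − 3·(-11) + 4·71 = 571
  U = 117 − (-11) − 3·571 = -1585
  G = 97 + 2·571 − (-1585) = 2824
Option 2 (H := -15):
  N = 20
  M = 101
  H = -15
  U = 117 − 20 − 3·(-15) = 142
  G = 97 + 2·(-15) − 142 = -75
Comparing — Option 1: G=2824, Option 2: G=-75. Lowest is -75 (Option 2).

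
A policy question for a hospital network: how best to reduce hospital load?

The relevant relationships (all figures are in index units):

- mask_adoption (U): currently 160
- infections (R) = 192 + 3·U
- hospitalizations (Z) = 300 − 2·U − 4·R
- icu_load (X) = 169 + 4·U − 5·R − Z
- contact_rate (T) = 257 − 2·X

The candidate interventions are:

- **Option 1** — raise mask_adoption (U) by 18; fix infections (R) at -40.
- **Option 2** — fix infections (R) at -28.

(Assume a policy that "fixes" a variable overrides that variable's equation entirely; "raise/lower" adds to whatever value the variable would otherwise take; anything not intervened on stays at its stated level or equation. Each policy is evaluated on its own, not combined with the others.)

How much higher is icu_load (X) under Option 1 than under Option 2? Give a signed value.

Option 1 (U + 18, R := -40):
  U = 160 + 18 = 178
  R = -40
  Z = 300 − 2·178 − 4·(-40) = 104
  X = 169 + 4·178 − 5·(-40) − 104 = 977
Option 2 (R := -28):
  U = 160
  R = -28
  Z = 300 − 2·160 − 4·(-28) = 92
  X = 169 + 4·160 − 5·(-28) − 92 = 857
X: 977 − 857 = 120

120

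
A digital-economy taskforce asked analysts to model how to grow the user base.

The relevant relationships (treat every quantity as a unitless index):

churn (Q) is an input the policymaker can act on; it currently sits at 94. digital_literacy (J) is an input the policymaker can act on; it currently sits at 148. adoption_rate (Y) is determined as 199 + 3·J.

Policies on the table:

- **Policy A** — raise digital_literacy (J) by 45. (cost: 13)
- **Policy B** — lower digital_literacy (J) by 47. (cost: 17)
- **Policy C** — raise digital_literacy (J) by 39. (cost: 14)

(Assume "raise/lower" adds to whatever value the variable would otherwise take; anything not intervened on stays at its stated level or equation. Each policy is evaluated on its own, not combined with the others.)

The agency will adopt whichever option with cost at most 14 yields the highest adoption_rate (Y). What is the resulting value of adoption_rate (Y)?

778

Policy A (J + 45):
  J = 148 + 45 = 193
  Y = 199 + 3·193 = 778
Policy C (J + 39):
  J = 148 + 39 = 187
  Y = 199 + 3·187 = 760
Comparing — Policy A: Y=778, Policy C: Y=760. Highest is 778 (Policy A).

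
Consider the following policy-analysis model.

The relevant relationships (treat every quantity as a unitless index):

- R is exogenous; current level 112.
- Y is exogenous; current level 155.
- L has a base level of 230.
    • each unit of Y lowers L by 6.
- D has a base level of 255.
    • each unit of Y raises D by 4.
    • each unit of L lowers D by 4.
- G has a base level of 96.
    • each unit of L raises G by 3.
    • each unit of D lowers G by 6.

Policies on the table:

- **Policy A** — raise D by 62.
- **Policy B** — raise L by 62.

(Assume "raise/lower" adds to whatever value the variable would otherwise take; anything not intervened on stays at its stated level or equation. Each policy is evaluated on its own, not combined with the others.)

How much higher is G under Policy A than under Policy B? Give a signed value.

-2046

Policy A (D + 62):
  Y = 155
  L = 230 − 6·155 = -700
  D = 255 + 4·155 − 4·(-700) (+62 from intervention) = 3737
  G = 96 + 3·(-700) − 6·3737 = -24426
Policy B (L + 62):
  Y = 155
  L = 230 − 6·155 (+62 from intervention) = -638
  D = 255 + 4·155 − 4·(-638) = 3427
  G = 96 + 3·(-638) − 6·3427 = -22380
G: -24426 − (-22380) = -2046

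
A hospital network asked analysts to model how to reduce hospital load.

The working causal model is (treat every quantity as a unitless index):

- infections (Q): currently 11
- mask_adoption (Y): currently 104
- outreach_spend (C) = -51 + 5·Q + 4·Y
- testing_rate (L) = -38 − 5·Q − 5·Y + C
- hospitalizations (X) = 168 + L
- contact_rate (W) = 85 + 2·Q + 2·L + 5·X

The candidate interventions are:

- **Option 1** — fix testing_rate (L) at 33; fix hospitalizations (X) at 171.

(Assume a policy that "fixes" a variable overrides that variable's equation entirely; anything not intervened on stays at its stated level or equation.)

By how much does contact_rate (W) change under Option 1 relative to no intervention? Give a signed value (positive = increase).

Baseline:
  Q = 11
  Y = 104
  C = -51 + 5·11 + 4·104 = 420
  L = -38 − 5·11 − 5·104 + 420 = -193
  X = 168 + (-193) = -25
  W = 85 + 2·11 + 2·(-193) + 5·(-25) = -404
Option 1 (L := 33, X := 171):
  Q = 11
  Y = 104
  C = -51 + 5·11 + 4·104 = 420
  L = 33
  X = 171
  W = 85 + 2·11 + 2·33 + 5·171 = 1028
Change in W: 1028 − (-404) = 1432

1432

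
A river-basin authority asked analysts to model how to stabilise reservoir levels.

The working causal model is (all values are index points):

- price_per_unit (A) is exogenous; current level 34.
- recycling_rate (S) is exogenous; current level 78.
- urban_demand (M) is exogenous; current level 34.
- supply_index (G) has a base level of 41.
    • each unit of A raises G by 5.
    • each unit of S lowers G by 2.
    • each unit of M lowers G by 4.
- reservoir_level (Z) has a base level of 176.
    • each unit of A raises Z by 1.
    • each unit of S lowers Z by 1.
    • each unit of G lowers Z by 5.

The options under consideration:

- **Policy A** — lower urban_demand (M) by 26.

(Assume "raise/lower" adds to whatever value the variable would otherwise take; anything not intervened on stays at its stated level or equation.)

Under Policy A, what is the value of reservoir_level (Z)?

17

Policy A (M − 26):
  A = 34
  S = 78
  M = 34 − 26 = 8
  G = 41 + 5·34 − 2·78 − 4·8 = 23
  Z = 176 + 34 − 78 − 5·23 = 17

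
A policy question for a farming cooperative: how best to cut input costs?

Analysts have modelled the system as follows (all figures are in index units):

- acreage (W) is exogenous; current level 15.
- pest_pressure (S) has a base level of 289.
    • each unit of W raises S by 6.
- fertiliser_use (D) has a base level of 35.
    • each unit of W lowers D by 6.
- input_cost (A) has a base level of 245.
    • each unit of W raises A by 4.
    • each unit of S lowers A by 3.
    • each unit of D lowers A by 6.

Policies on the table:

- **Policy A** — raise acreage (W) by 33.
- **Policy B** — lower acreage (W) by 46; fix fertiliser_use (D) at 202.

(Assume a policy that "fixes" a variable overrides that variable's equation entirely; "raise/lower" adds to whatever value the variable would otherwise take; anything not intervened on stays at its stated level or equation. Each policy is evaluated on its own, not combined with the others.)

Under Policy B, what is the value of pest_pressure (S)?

103

Policy B (W − 46, D := 202):
  W = 15 − 46 = -31
  S = 289 + 6·(-31) = 103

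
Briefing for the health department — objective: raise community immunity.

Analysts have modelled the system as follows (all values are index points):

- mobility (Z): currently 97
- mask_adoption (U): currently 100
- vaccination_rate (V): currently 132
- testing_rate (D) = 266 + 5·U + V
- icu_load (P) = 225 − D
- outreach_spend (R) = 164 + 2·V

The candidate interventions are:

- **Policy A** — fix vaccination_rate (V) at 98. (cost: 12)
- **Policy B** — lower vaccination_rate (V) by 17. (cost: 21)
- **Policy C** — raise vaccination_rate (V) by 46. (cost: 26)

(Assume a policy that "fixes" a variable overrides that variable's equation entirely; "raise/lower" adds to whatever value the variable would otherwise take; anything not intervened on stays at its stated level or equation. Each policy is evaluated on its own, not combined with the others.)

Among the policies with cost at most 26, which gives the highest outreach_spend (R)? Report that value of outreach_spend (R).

520

Policy A (V := 98):
  V = 98
  R = 164 + 2·98 = 360
Policy B (V − 17):
  V = 132 − 17 = 115
  R = 164 + 2·115 = 394
Policy C (V + 46):
  V = 132 + 46 = 178
  R = 164 + 2·178 = 520
Comparing — Policy A: R=360, Policy B: R=394, Policy C: R=520. Highest is 520 (Policy C).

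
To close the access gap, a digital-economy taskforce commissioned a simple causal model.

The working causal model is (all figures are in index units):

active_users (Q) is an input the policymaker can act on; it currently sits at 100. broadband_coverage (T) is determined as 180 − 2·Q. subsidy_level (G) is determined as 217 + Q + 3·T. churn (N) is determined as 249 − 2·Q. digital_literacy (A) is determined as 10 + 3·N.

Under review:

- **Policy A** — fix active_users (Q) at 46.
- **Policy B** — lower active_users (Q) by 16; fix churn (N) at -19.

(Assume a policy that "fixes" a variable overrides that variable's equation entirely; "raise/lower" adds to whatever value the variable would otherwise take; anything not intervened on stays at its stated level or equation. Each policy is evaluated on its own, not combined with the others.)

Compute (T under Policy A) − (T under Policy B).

76

Policy A (Q := 46):
  Q = 46
  T = 180 − 2·46 = 88
Policy B (Q − 16, N := -19):
  Q = 100 − 16 = 84
  T = 180 − 2·84 = 12
T: 88 − 12 = 76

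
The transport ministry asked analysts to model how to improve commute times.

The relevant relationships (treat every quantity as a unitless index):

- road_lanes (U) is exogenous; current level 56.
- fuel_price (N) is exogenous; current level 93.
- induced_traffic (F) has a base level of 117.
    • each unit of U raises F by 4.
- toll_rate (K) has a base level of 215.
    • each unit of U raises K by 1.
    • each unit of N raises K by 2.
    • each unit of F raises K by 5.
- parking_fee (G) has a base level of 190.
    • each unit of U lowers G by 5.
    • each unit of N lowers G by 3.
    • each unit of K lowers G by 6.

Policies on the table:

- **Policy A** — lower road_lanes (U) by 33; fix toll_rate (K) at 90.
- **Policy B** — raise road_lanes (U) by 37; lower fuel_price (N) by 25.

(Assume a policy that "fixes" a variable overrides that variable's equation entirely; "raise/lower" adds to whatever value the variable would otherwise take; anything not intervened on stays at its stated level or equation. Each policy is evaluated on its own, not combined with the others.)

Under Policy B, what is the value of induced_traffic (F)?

Policy B (U + 37, N − 25):
  U = 56 + 37 = 93
  F = 117 + 4·93 = 489

489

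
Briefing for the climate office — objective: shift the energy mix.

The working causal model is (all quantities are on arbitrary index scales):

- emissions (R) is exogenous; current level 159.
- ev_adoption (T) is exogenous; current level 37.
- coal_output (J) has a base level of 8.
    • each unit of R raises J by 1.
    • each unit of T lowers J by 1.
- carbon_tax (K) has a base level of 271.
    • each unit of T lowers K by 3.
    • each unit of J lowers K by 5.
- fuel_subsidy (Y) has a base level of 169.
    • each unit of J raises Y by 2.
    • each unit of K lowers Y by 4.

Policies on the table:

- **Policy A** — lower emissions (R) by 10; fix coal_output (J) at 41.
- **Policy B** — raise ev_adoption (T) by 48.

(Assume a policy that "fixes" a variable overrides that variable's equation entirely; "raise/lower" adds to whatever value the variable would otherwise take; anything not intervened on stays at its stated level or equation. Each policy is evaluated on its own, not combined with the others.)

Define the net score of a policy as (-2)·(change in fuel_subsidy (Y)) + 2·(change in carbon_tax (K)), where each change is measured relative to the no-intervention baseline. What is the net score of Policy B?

Baseline:
  R = 159
  T = 37
  J = 8 + 159 − 37 = 130
  K = 271 − 3·37 − 5·130 = -490
  Y = 169 + 2·130 − 4·(-490) = 2389
Policy B (T + 48):
  R = 159
  T = 37 + 48 = 85
  J = 8 + 159 − 85 = 82
  K = 271 − 3·85 − 5·82 = -394
  Y = 169 + 2·82 − 4·(-394) = 1909
ΔY = 1909 − 2389 = -480; ΔK = -394 − (-490) = 96
Score = (-2)·(-480) + 2·96 = 1152

1152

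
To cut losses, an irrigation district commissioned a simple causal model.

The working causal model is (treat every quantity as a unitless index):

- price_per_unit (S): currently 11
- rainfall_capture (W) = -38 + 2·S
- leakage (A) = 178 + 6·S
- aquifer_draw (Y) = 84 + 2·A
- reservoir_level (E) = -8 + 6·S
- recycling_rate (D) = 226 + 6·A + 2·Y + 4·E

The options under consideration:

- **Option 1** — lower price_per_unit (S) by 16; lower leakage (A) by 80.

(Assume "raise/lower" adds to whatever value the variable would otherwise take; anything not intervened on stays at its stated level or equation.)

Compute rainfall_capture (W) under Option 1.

Option 1 (S − 16, A − 80):
  S = 11 − 16 = -5
  W = -38 + 2·(-5) = -48

-48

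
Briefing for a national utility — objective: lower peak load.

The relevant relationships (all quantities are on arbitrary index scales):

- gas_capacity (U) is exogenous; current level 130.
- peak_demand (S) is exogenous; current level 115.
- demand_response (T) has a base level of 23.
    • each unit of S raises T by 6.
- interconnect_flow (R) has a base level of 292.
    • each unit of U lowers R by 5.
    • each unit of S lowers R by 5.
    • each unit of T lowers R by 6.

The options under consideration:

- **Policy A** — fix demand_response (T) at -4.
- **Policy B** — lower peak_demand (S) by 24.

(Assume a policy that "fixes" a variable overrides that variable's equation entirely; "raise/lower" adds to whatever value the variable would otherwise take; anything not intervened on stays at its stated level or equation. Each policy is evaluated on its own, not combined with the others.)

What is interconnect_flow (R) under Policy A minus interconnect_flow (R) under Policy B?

Policy A (T := -4):
  U = 130
  S = 115
  T = -4
  R = 292 − 5·130 − 5·115 − 6·(-4) = -909
Policy B (S − 24):
  U = 130
  S = 115 − 24 = 91
  T = 23 + 6·91 = 569
  R = 292 − 5·130 − 5·91 − 6·569 = -4227
R: -909 − (-4227) = 3318

3318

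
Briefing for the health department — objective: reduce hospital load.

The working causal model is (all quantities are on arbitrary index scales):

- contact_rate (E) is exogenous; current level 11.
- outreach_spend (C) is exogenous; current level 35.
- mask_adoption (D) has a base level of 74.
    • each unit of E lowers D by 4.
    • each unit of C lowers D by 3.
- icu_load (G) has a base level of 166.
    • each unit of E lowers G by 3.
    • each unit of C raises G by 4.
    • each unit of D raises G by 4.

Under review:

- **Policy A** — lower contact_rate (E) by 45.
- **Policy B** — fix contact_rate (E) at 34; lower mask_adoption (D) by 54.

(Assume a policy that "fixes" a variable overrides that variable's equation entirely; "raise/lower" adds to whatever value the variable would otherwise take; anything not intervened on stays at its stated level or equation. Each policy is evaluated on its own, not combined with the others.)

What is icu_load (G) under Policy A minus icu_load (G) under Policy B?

Policy A (E − 45):
  E = 11 − 45 = -34
  C = 35
  D = 74 − 4·(-34) − 3·35 = 105
  G = 166 − 3·(-34) + 4·35 + 4·105 = 828
Policy B (E := 34, D − 54):
  E = 34
  C = 35
  D = 74 − 4·34 − 3·35 (−54 from intervention) = -221
  G = 166 − 3·34 + 4·35 + 4·(-221) = -680
G: 828 − (-680) = 1508

1508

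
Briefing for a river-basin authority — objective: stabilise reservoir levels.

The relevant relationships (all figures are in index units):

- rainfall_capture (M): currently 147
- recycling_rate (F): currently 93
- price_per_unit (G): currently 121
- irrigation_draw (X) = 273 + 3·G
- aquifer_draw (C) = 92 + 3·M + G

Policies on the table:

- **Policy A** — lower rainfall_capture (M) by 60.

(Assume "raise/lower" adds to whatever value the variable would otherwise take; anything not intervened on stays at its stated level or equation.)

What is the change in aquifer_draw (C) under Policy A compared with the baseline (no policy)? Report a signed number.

-180

Baseline:
  M = 147
  G = 121
  C = 92 + 3·147 + 121 = 654
Policy A (M − 60):
  M = 147 − 60 = 87
  G = 121
  C = 92 + 3·87 + 121 = 474
Change in C: 474 − 654 = -180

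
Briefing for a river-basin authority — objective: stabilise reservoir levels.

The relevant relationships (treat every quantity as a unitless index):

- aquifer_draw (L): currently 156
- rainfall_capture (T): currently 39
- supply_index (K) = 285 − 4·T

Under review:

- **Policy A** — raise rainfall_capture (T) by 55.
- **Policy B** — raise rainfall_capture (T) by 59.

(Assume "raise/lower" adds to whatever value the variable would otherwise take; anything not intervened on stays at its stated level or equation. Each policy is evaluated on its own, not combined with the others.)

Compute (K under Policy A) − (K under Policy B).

Policy A (T + 55):
  T = 39 + 55 = 94
  K = 285 − 4·94 = -91
Policy B (T + 59):
  T = 39 + 59 = 98
  K = 285 − 4·98 = -107
K: -91 − (-107) = 16

16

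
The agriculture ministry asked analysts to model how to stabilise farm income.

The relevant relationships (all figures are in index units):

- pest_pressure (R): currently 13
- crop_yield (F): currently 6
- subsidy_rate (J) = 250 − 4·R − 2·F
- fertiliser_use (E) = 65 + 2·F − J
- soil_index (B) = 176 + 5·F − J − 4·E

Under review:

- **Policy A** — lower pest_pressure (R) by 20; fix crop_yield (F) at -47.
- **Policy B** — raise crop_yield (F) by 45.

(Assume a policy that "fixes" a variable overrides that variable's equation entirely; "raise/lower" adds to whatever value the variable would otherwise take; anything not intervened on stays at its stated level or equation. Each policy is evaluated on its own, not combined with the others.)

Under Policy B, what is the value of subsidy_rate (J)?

Policy B (F + 45):
  R = 13
  F = 6 + 45 = 51
  J = 250 − 4·13 − 2·51 = 96

96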